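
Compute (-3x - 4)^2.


Expand (-3x - 4)^2 by repeated multiplication:
= 9x^2 + 24x + 16


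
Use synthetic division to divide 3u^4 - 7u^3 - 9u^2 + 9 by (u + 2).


Synthetic division with c = -2. Coefficients: 3, -7, -9, 0, 9
Bring down 3.
  3 * -2 = -6; -6 - 7 = -13
  -13 * -2 = 26; 26 - 9 = 17
  17 * -2 = -34; -34 + 0 = -34
  -34 * -2 = 68; 68 + 9 = 77
Quotient: 3u^3 - 13u^2 + 17u - 34, Remainder: 77


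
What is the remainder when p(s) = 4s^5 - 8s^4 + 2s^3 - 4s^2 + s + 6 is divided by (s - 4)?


By the Remainder Theorem, the remainder equals p(4):
  4*(4)^5 = 4096
  -8*(4)^4 = -2048
  2*(4)^3 = 128
  -4*(4)^2 = -64
  1*(4)^1 = 4
  constant: 6
Sum: 4096 - 2048 + 128 - 64 + 4 + 6 = 2122


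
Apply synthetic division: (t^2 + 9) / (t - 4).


Synthetic division with c = 4. Coefficients: 1, 0, 9
Bring down 1.
  1 * 4 = 4; 4 + 0 = 4
  4 * 4 = 16; 16 + 9 = 25
Quotient: t + 4, Remainder: 25


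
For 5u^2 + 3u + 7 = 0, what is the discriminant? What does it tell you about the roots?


D = b^2 - 4ac = (3)^2 - 4(5)(7) = 9 - 140 = -131
Since D < 0: two complex conjugate roots (no real roots)


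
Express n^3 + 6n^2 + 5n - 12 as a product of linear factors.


Try integer roots (divisors of -12). n=1: p(1)=0.
Divide out (n - 1): quotient is n^2 + 7n + 12.
Factor the quadratic: (n + 3)(n + 4)
Result: (n - 1)(n + 3)(n + 4)


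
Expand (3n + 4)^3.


Expand (3n + 4)^3 by repeated multiplication:
  (3n + 4)^2 = 9n^2 + 24n + 16
= 27n^3 + 108n^2 + 144n + 64


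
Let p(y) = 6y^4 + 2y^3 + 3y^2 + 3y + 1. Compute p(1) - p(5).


p(1) = 15
p(5) = 4091
p(1) - p(5) = 15 - 4091 = -4076


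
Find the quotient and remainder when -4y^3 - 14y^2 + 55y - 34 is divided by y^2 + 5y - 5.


(-4y^3 - 14y^2 + 55y - 34) / (y^2 + 5y - 5)
Step 1: -4y * (y^2 + 5y - 5) = -4y^3 - 20y^2 + 20y; subtract.
Step 2: 6 * (y^2 + 5y - 5) = 6y^2 + 30y - 30; subtract.
Quotient: -4y + 6, Remainder: 5y - 4


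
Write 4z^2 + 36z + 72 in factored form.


Roots satisfy r1 + r2 = -b/a = -9 and r1*r2 = c/a = 18.
So r1 = -3, r2 = -6.
4z^2 + 36z + 72 = 4(z - r1)(z - r2) = 4(z + 3)(z + 6)


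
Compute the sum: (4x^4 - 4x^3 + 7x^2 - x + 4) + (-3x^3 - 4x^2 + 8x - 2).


Align terms by degree and add:
  4x^4 - 4x^3 + 7x^2 - x + 4
  -3x^3 - 4x^2 + 8x - 2
= 4x^4 - 7x^3 + 3x^2 + 7x + 2


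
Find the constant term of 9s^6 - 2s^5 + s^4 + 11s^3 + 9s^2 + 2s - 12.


Read off the constant term: -12


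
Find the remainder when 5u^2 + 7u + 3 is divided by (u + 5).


By the Remainder Theorem, the remainder equals p(-5):
  5*(-5)^2 = 125
  7*(-5)^1 = -35
  constant: 3
Sum: 125 - 35 + 3 = 93


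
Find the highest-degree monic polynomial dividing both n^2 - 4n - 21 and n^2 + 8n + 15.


Factor each:
  n^2 - 4n - 21 = (n + 3)(n - 7)
  n^2 + 8n + 15 = (n + 3)(n + 5)
Common monic factor: n + 3


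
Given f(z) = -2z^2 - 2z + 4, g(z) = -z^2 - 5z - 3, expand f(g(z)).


Substitute g(z) into f:
f(g(z)) = -2*(-z^2 - 5z - 3)^2 + (-2)*(-z^2 - 5z - 3) + 4
(-z^2 - 5z - 3)^2 = z^4 + 10z^3 + 31z^2 + 30z + 9
Expand and combine: -2z^4 - 20z^3 - 60z^2 - 50z - 8


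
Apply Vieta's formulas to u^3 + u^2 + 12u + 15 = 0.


Monic cubic u^3+bu^2+cu+d=0: sum=-b, pairwise sum=c, product=-d.
b=1, c=12, d=15
r1+r2+r3 = -1
r1r2+r1r3+r2r3 = 12
r1r2r3 = -15


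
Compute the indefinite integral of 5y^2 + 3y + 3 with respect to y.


Reverse power rule on each term:
  ∫ 5y^2 dy = (5/3)y^3
  ∫ 3y dy = (3/2)y^2
  ∫ 3 dy = 3y
F(y) = (5/3)y^3 + (3/2)y^2 + 3y + C


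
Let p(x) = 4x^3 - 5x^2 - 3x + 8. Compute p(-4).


Using direct substitution:
  4 * (-4)^3 = -256
  -5 * (-4)^2 = -80
  -3 * (-4)^1 = 12
  constant: 8
Sum = -256 - 80 + 12 + 8 = -316


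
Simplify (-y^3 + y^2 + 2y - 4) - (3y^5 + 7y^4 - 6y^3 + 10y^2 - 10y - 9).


Distribute the minus sign:
  (-y^3 + y^2 + 2y - 4)
- (3y^5 + 7y^4 - 6y^3 + 10y^2 - 10y - 9)
Negate second polynomial: -3y^5 - 7y^4 + 6y^3 - 10y^2 + 10y + 9
Add: -3y^5 - 7y^4 + 5y^3 - 9y^2 + 12y + 5


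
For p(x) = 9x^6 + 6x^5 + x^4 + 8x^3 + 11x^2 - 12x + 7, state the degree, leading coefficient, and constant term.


Highest power of x is 6, with coefficient 9. Constant term is 7.
Degree = 6, leading coefficient = 9, constant term = 7


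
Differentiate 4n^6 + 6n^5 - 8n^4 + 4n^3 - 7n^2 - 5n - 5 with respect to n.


Apply the power rule term by term:
  d/dn(4n^6) = 24n^5
  d/dn(6n^5) = 30n^4
  d/dn(-8n^4) = -32n^3
  d/dn(4n^3) = 12n^2
  d/dn(-7n^2) = -14n
  d/dn(-5n) = -5
  d/dn(-5) = 0
p'(n) = 24n^5 + 30n^4 - 32n^3 + 12n^2 - 14n - 5


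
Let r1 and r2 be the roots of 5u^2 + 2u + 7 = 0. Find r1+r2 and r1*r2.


For au^2+bu+c=0: sum = -b/a, product = c/a.
a=5, b=2, c=7
Sum = -(2)/5 = -2/5
Product = (7)/5 = 7/5


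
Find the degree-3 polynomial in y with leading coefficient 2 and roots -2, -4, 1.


p(y) = 2(y + 2)(y + 4)(y - 1)
Expand: 2y^3 + 10y^2 + 4y - 16


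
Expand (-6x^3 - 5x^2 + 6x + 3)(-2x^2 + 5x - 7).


Distribute each term of the first polynomial:
  (-6x^3)(-2x^2 + 5x - 7) = 12x^5 - 30x^4 + 42x^3
  (-5x^2)(-2x^2 + 5x - 7) = 10x^4 - 25x^3 + 35x^2
  (6x)(-2x^2 + 5x - 7) = -12x^3 + 30x^2 - 42x
  (3)(-2x^2 + 5x - 7) = -6x^2 + 15x - 21
Sum: 12x^5 - 20x^4 + 5x^3 + 59x^2 - 27x - 21


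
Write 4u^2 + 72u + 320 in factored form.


Roots satisfy r1 + r2 = -b/a = -18 and r1*r2 = c/a = 80.
So r1 = -8, r2 = -10.
4u^2 + 72u + 320 = 4(u - r1)(u - r2) = 4(u + 8)(u + 10)


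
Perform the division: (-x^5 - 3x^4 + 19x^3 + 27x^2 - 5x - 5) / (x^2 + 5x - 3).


(-x^5 - 3x^4 + 19x^3 + 27x^2 - 5x - 5) / (x^2 + 5x - 3)
Step 1: -x^3 * (x^2 + 5x - 3) = -x^5 - 5x^4 + 3x^3; subtract.
Step 2: 2x^2 * (x^2 + 5x - 3) = 2x^4 + 10x^3 - 6x^2; subtract.
Step 3: 6x * (x^2 + 5x - 3) = 6x^3 + 30x^2 - 18x; subtract.
Step 4: 3 * (x^2 + 5x - 3) = 3x^2 + 15x - 9; subtract.
Quotient: -x^3 + 2x^2 + 6x + 3, Remainder: -2x + 4


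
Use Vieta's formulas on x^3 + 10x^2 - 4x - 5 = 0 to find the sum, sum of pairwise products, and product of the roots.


Monic cubic x^3+bx^2+cx+d=0: sum=-b, pairwise sum=c, product=-d.
b=10, c=-4, d=-5
r1+r2+r3 = -10
r1r2+r1r3+r2r3 = -4
r1r2r3 = 5


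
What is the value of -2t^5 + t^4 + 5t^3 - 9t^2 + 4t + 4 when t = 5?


Using direct substitution:
  -2 * (5)^5 = -6250
  1 * (5)^4 = 625
  5 * (5)^3 = 625
  -9 * (5)^2 = -225
  4 * (5)^1 = 20
  constant: 4
Sum = -6250 + 625 + 625 - 225 + 20 + 4 = -5201


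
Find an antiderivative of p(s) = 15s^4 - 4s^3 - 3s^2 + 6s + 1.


Reverse power rule on each term:
  ∫ 15s^4 ds = 3s^5
  ∫ -4s^3 ds = -s^4
  ∫ -3s^2 ds = -s^3
  ∫ 6s ds = 3s^2
  ∫ 1 ds = s
F(s) = 3s^5 - s^4 - s^3 + 3s^2 + s + C


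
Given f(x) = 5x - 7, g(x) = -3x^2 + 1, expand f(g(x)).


Substitute g(x) into f:
f(g(x)) = 5*(-3x^2 + 1) + (-7)
Expand and combine: -15x^2 - 2


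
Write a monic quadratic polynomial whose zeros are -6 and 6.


p(n) = (n + 6)(n - 6)
Expand: n^2 - 36


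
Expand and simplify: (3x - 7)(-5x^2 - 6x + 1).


Distribute each term of the first polynomial:
  (3x)(-5x^2 - 6x + 1) = -15x^3 - 18x^2 + 3x
  (-7)(-5x^2 - 6x + 1) = 35x^2 + 42x - 7
Sum: -15x^3 + 17x^2 + 45x - 7


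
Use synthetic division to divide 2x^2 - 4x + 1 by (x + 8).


Synthetic division with c = -8. Coefficients: 2, -4, 1
Bring down 2.
  2 * -8 = -16; -16 - 4 = -20
  -20 * -8 = 160; 160 + 1 = 161
Quotient: 2x - 20, Remainder: 161


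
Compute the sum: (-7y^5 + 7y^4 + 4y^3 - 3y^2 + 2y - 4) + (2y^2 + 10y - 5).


Align terms by degree and add:
  -7y^5 + 7y^4 + 4y^3 - 3y^2 + 2y - 4
+ 2y^2 + 10y - 5
= -7y^5 + 7y^4 + 4y^3 - y^2 + 12y - 9


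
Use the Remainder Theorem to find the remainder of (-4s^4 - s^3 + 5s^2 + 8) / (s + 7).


By the Remainder Theorem, the remainder equals p(-7):
  -4*(-7)^4 = -9604
  -1*(-7)^3 = 343
  5*(-7)^2 = 245
  0*(-7)^1 = 0
  constant: 8
Sum: -9604 + 343 + 245 + 0 + 8 = -9008


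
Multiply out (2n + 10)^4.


Expand (2n + 10)^4 by repeated multiplication:
  (2n + 10)^2 = 4n^2 + 40n + 100
  (2n + 10)^3 = 8n^3 + 120n^2 + 600n + 1000
= 16n^4 + 320n^3 + 2400n^2 + 8000n + 10000


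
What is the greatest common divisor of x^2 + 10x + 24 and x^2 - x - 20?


Factor each:
  x^2 + 10x + 24 = (x + 4)(x + 6)
  x^2 - x - 20 = (x + 4)(x - 5)
Common monic factor: x + 4


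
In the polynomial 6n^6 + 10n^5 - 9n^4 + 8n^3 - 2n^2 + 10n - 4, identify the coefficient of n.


Read off the coefficient of n: 10


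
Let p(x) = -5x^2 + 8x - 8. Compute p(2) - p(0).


p(2) = -12
p(0) = -8
p(2) - p(0) = -12 + 8 = -4


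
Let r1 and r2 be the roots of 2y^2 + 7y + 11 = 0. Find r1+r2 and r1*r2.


For ay^2+by+c=0: sum = -b/a, product = c/a.
a=2, b=7, c=11
Sum = -(7)/2 = -7/2
Product = (11)/2 = 11/2


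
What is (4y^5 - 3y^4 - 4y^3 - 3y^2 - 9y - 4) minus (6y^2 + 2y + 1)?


Distribute the minus sign:
  (4y^5 - 3y^4 - 4y^3 - 3y^2 - 9y - 4)
- (6y^2 + 2y + 1)
Negate second polynomial: -6y^2 - 2y - 1
Add: 4y^5 - 3y^4 - 4y^3 - 9y^2 - 11y - 5


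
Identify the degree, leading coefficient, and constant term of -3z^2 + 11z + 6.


Highest power of z is 2, with coefficient -3. Constant term is 6.
Degree = 2, leading coefficient = -3, constant term = 6


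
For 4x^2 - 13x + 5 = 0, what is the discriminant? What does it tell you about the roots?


D = b^2 - 4ac = (-13)^2 - 4(4)(5) = 169 - 80 = 89
Since D > 0: two distinct irrational roots


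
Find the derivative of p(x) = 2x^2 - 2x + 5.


Apply the power rule term by term:
  d/dx(2x^2) = 4x
  d/dx(-2x) = -2
  d/dx(5) = 0
p'(x) = 4x - 2


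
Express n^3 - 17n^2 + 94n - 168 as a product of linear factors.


Try integer roots (divisors of -168). n=7: p(7)=0.
Divide out (n - 7): quotient is n^2 - 10n + 24.
Factor the quadratic: (n - 6)(n - 4)
Result: (n - 7)(n - 6)(n - 4)


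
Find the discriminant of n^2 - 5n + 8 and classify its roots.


D = b^2 - 4ac = (-5)^2 - 4(1)(8) = 25 - 32 = -7
Since D < 0: two complex conjugate roots (no real roots)


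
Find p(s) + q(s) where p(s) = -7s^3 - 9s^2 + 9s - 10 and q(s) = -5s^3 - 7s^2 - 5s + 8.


Align terms by degree and add:
  -7s^3 - 9s^2 + 9s - 10
  -5s^3 - 7s^2 - 5s + 8
= -12s^3 - 16s^2 + 4s - 2


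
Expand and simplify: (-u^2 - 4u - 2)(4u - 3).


Distribute each term of the first polynomial:
  (-u^2)(4u - 3) = -4u^3 + 3u^2
  (-4u)(4u - 3) = -16u^2 + 12u
  (-2)(4u - 3) = -8u + 6
Sum: -4u^3 - 13u^2 + 4u + 6


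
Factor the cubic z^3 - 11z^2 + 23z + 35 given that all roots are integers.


Try integer roots (divisors of 35). z=7: p(7)=0.
Divide out (z - 7): quotient is z^2 - 4z - 5.
Factor the quadratic: (z + 1)(z - 5)
Result: (z - 7)(z + 1)(z - 5)


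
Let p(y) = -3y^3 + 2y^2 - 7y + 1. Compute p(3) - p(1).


p(3) = -83
p(1) = -7
p(3) - p(1) = -83 + 7 = -76


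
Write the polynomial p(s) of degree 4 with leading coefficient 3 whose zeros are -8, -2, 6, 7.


p(s) = 3(s + 8)(s + 2)(s - 6)(s - 7)
Expand: 3s^4 - 9s^3 - 216s^2 + 636s + 2016


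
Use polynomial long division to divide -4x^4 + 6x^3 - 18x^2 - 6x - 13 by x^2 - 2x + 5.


(-4x^4 + 6x^3 - 18x^2 - 6x - 13) / (x^2 - 2x + 5)
Step 1: -4x^2 * (x^2 - 2x + 5) = -4x^4 + 8x^3 - 20x^2; subtract.
Step 2: -2x * (x^2 - 2x + 5) = -2x^3 + 4x^2 - 10x; subtract.
Step 3: -2 * (x^2 - 2x + 5) = -2x^2 + 4x - 10; subtract.
Quotient: -4x^2 - 2x - 2, Remainder: -3


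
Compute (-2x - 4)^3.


Expand (-2x - 4)^3 by repeated multiplication:
  (-2x - 4)^2 = 4x^2 + 16x + 16
= -8x^3 - 48x^2 - 96x - 64


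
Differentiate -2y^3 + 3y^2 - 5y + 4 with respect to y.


Apply the power rule term by term:
  d/dy(-2y^3) = -6y^2
  d/dy(3y^2) = 6y
  d/dy(-5y) = -5
  d/dy(4) = 0
p'(y) = -6y^2 + 6y - 5


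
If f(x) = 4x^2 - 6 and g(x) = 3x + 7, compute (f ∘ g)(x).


Substitute g(x) into f:
f(g(x)) = 4*(3x + 7)^2 + (-6)
(3x + 7)^2 = 9x^2 + 42x + 49
Expand and combine: 36x^2 + 168x + 190


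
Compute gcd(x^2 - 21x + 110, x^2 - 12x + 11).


Factor each:
  x^2 - 21x + 110 = (x - 11)(x - 10)
  x^2 - 12x + 11 = (x - 11)(x - 1)
Common monic factor: x - 11


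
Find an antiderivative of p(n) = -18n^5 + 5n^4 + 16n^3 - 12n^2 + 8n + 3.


Reverse power rule on each term:
  ∫ -18n^5 dn = -3n^6
  ∫ 5n^4 dn = n^5
  ∫ 16n^3 dn = 4n^4
  ∫ -12n^2 dn = -4n^3
  ∫ 8n dn = 4n^2
  ∫ 3 dn = 3n
F(n) = -3n^6 + n^5 + 4n^4 - 4n^3 + 4n^2 + 3n + C


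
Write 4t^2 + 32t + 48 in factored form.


Roots satisfy r1 + r2 = -b/a = -8 and r1*r2 = c/a = 12.
So r1 = -6, r2 = -2.
4t^2 + 32t + 48 = 4(t - r1)(t - r2) = 4(t + 6)(t + 2)


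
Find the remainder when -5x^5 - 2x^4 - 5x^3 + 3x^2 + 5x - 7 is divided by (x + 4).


By the Remainder Theorem, the remainder equals p(-4):
  -5*(-4)^5 = 5120
  -2*(-4)^4 = -512
  -5*(-4)^3 = 320
  3*(-4)^2 = 48
  5*(-4)^1 = -20
  constant: -7
Sum: 5120 - 512 + 320 + 48 - 20 - 7 = 4949


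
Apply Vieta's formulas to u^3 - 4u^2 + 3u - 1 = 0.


Monic cubic u^3+bu^2+cu+d=0: sum=-b, pairwise sum=c, product=-d.
b=-4, c=3, d=-1
r1+r2+r3 = 4
r1r2+r1r3+r2r3 = 3
r1r2r3 = 1


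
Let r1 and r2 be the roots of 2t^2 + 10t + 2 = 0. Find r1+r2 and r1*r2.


For at^2+bt+c=0: sum = -b/a, product = c/a.
a=2, b=10, c=2
Sum = -(10)/2 = -5
Product = (2)/2 = 1


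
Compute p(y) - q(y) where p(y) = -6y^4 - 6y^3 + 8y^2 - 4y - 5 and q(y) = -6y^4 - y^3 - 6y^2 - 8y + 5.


Distribute the minus sign:
  (-6y^4 - 6y^3 + 8y^2 - 4y - 5)
- (-6y^4 - y^3 - 6y^2 - 8y + 5)
Negate second polynomial: 6y^4 + y^3 + 6y^2 + 8y - 5
Add: -5y^3 + 14y^2 + 4y - 10


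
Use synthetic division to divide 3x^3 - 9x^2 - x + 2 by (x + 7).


Synthetic division with c = -7. Coefficients: 3, -9, -1, 2
Bring down 3.
  3 * -7 = -21; -21 - 9 = -30
  -30 * -7 = 210; 210 - 1 = 209
  209 * -7 = -1463; -1463 + 2 = -1461
Quotient: 3x^2 - 30x + 209, Remainder: -1461


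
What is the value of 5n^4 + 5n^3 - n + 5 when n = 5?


Using direct substitution:
  5 * (5)^4 = 3125
  5 * (5)^3 = 625
  0 * (5)^2 = 0
  -1 * (5)^1 = -5
  constant: 5
Sum = 3125 + 625 + 0 - 5 + 5 = 3750


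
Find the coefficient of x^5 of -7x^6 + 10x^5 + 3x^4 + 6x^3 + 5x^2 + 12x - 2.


Read off the coefficient of x^5: 10


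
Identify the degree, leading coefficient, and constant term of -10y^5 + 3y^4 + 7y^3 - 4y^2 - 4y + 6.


Highest power of y is 5, with coefficient -10. Constant term is 6.
Degree = 5, leading coefficient = -10, constant term = 6


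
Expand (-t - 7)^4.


Expand (-t - 7)^4 by repeated multiplication:
  (-t - 7)^2 = t^2 + 14t + 49
  (-t - 7)^3 = -t^3 - 21t^2 - 147t - 343
= t^4 + 28t^3 + 294t^2 + 1372t + 2401


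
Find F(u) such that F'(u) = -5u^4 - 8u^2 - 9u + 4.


Reverse power rule on each term:
  ∫ -5u^4 du = -u^5
  ∫ -8u^2 du = -(8/3)u^3
  ∫ -9u du = -(9/2)u^2
  ∫ 4 du = 4u
F(u) = -u^5 - (8/3)u^3 - (9/2)u^2 + 4u + C


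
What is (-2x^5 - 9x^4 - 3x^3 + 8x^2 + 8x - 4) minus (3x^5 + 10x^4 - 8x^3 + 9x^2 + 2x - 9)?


Distribute the minus sign:
  (-2x^5 - 9x^4 - 3x^3 + 8x^2 + 8x - 4)
- (3x^5 + 10x^4 - 8x^3 + 9x^2 + 2x - 9)
Negate second polynomial: -3x^5 - 10x^4 + 8x^3 - 9x^2 - 2x + 9
Add: -5x^5 - 19x^4 + 5x^3 - x^2 + 6x + 5


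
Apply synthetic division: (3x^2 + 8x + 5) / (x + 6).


Synthetic division with c = -6. Coefficients: 3, 8, 5
Bring down 3.
  3 * -6 = -18; -18 + 8 = -10
  -10 * -6 = 60; 60 + 5 = 65
Quotient: 3x - 10, Remainder: 65


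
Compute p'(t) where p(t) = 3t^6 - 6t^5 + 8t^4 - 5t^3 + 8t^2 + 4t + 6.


Apply the power rule term by term:
  d/dt(3t^6) = 18t^5
  d/dt(-6t^5) = -30t^4
  d/dt(8t^4) = 32t^3
  d/dt(-5t^3) = -15t^2
  d/dt(8t^2) = 16t
  d/dt(4t) = 4
  d/dt(6) = 0
p'(t) = 18t^5 - 30t^4 + 32t^3 - 15t^2 + 16t + 4


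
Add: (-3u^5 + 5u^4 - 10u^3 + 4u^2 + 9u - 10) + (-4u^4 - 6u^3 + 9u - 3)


Align terms by degree and add:
  -3u^5 + 5u^4 - 10u^3 + 4u^2 + 9u - 10
  -4u^4 - 6u^3 + 9u - 3
= -3u^5 + u^4 - 16u^3 + 4u^2 + 18u - 13


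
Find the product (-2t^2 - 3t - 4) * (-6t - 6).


Distribute each term of the first polynomial:
  (-2t^2)(-6t - 6) = 12t^3 + 12t^2
  (-3t)(-6t - 6) = 18t^2 + 18t
  (-4)(-6t - 6) = 24t + 24
Sum: 12t^3 + 30t^2 + 42t + 24


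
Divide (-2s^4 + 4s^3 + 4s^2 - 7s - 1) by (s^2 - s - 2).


(-2s^4 + 4s^3 + 4s^2 - 7s - 1) / (s^2 - s - 2)
Step 1: -2s^2 * (s^2 - s - 2) = -2s^4 + 2s^3 + 4s^2; subtract.
Step 2: 2s * (s^2 - s - 2) = 2s^3 - 2s^2 - 4s; subtract.
Step 3: 2 * (s^2 - s - 2) = 2s^2 - 2s - 4; subtract.
Quotient: -2s^2 + 2s + 2, Remainder: -s + 3


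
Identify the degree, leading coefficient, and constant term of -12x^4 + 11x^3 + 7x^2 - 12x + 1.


Highest power of x is 4, with coefficient -12. Constant term is 1.
Degree = 4, leading coefficient = -12, constant term = 1


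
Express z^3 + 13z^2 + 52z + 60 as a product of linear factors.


Try integer roots (divisors of 60). z=-2: p(-2)=0.
Divide out (z + 2): quotient is z^2 + 11z + 30.
Factor the quadratic: (z + 5)(z + 6)
Result: (z + 2)(z + 5)(z + 6)


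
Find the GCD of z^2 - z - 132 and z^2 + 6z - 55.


Factor each:
  z^2 - z - 132 = (z + 11)(z - 12)
  z^2 + 6z - 55 = (z + 11)(z - 5)
Common monic factor: z + 11


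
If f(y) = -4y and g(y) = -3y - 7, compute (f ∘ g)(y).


Substitute g(y) into f:
f(g(y)) = -4*(-3y - 7)
Expand and combine: 12y + 28


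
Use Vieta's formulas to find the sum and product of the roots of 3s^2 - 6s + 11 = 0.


For as^2+bs+c=0: sum = -b/a, product = c/a.
a=3, b=-6, c=11
Sum = -(-6)/3 = 2
Product = (11)/3 = 11/3


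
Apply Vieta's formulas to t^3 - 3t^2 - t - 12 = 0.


Monic cubic t^3+bt^2+ct+d=0: sum=-b, pairwise sum=c, product=-d.
b=-3, c=-1, d=-12
r1+r2+r3 = 3
r1r2+r1r3+r2r3 = -1
r1r2r3 = 12


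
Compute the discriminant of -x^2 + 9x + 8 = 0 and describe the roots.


D = b^2 - 4ac = (9)^2 - 4(-1)(8) = 81 + 32 = 113
Since D > 0: two distinct irrational roots


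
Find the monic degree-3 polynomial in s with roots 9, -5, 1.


p(s) = (s - 9)(s + 5)(s - 1)
Expand: s^3 - 5s^2 - 41s + 45


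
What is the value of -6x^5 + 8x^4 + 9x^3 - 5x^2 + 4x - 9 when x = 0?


Using direct substitution:
  -6 * (0)^5 = 0
  8 * (0)^4 = 0
  9 * (0)^3 = 0
  -5 * (0)^2 = 0
  4 * (0)^1 = 0
  constant: -9
Sum = 0 + 0 + 0 + 0 + 0 - 9 = -9


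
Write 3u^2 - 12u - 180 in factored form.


Roots satisfy r1 + r2 = -b/a = 4 and r1*r2 = c/a = -60.
So r1 = 10, r2 = -6.
3u^2 - 12u - 180 = 3(u - r1)(u - r2) = 3(u - 10)(u + 6)


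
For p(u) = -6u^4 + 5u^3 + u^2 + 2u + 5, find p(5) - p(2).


p(5) = -3085
p(2) = -43
p(5) - p(2) = -3085 + 43 = -3042


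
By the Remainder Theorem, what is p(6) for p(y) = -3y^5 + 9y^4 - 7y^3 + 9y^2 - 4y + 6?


By the Remainder Theorem, the remainder equals p(6):
  -3*(6)^5 = -23328
  9*(6)^4 = 11664
  -7*(6)^3 = -1512
  9*(6)^2 = 324
  -4*(6)^1 = -24
  constant: 6
Sum: -23328 + 11664 - 1512 + 324 - 24 + 6 = -12870


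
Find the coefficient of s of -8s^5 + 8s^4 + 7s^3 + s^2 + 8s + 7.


Read off the coefficient of s: 8


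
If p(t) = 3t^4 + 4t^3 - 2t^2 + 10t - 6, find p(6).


Using direct substitution:
  3 * (6)^4 = 3888
  4 * (6)^3 = 864
  -2 * (6)^2 = -72
  10 * (6)^1 = 60
  constant: -6
Sum = 3888 + 864 - 72 + 60 - 6 = 4734


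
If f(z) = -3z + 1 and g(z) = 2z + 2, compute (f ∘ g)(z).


Substitute g(z) into f:
f(g(z)) = -3*(2z + 2) + 1
Expand and combine: -6z - 5


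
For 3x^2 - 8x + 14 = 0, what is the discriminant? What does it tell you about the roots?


D = b^2 - 4ac = (-8)^2 - 4(3)(14) = 64 - 168 = -104
Since D < 0: two complex conjugate roots (no real roots)


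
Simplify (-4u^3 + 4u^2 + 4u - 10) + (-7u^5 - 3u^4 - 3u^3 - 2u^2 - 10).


Align terms by degree and add:
  -4u^3 + 4u^2 + 4u - 10
  -7u^5 - 3u^4 - 3u^3 - 2u^2 - 10
= -7u^5 - 3u^4 - 7u^3 + 2u^2 + 4u - 20


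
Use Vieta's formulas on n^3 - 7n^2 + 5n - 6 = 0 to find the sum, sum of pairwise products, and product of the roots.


Monic cubic n^3+bn^2+cn+d=0: sum=-b, pairwise sum=c, product=-d.
b=-7, c=5, d=-6
r1+r2+r3 = 7
r1r2+r1r3+r2r3 = 5
r1r2r3 = 6


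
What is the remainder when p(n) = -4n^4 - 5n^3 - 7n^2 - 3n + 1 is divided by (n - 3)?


By the Remainder Theorem, the remainder equals p(3):
  -4*(3)^4 = -324
  -5*(3)^3 = -135
  -7*(3)^2 = -63
  -3*(3)^1 = -9
  constant: 1
Sum: -324 - 135 - 63 - 9 + 1 = -530


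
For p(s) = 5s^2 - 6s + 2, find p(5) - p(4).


p(5) = 97
p(4) = 58
p(5) - p(4) = 97 - 58 = 39


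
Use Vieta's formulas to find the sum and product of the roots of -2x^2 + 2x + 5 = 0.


For ax^2+bx+c=0: sum = -b/a, product = c/a.
a=-2, b=2, c=5
Sum = -(2)/-2 = 1
Product = (5)/-2 = -5/2


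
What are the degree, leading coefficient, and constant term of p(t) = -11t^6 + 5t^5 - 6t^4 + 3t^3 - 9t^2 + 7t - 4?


Highest power of t is 6, with coefficient -11. Constant term is -4.
Degree = 6, leading coefficient = -11, constant term = -4


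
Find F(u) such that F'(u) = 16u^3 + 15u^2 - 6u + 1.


Reverse power rule on each term:
  ∫ 16u^3 du = 4u^4
  ∫ 15u^2 du = 5u^3
  ∫ -6u du = -3u^2
  ∫ 1 du = u
F(u) = 4u^4 + 5u^3 - 3u^2 + u + C


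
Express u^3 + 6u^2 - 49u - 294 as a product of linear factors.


Try integer roots (divisors of -294). u=-7: p(-7)=0.
Divide out (u + 7): quotient is u^2 - u - 42.
Factor the quadratic: (u + 6)(u - 7)
Result: (u + 7)(u + 6)(u - 7)


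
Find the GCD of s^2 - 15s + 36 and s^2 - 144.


Factor each:
  s^2 - 15s + 36 = (s - 12)(s - 3)
  s^2 - 144 = (s - 12)(s + 12)
Common monic factor: s - 12


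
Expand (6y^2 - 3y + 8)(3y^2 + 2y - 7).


Distribute each term of the first polynomial:
  (6y^2)(3y^2 + 2y - 7) = 18y^4 + 12y^3 - 42y^2
  (-3y)(3y^2 + 2y - 7) = -9y^3 - 6y^2 + 21y
  (8)(3y^2 + 2y - 7) = 24y^2 + 16y - 56
Sum: 18y^4 + 3y^3 - 24y^2 + 37y - 56


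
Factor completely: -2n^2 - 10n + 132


Roots satisfy r1 + r2 = -b/a = -5 and r1*r2 = c/a = -66.
So r1 = -11, r2 = 6.
-2n^2 - 10n + 132 = -2(n - r1)(n - r2) = -2(n + 11)(n - 6)


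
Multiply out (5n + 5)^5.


Expand (5n + 5)^5 by repeated multiplication:
  (5n + 5)^2 = 25n^2 + 50n + 25
  (5n + 5)^3 = 125n^3 + 375n^2 + 375n + 125
  (5n + 5)^4 = 625n^4 + 2500n^3 + 3750n^2 + 2500n + 625
= 3125n^5 + 15625n^4 + 31250n^3 + 31250n^2 + 15625n + 3125


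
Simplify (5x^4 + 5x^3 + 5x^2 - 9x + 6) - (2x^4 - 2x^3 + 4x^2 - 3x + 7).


Distribute the minus sign:
  (5x^4 + 5x^3 + 5x^2 - 9x + 6)
- (2x^4 - 2x^3 + 4x^2 - 3x + 7)
Negate second polynomial: -2x^4 + 2x^3 - 4x^2 + 3x - 7
Add: 3x^4 + 7x^3 + x^2 - 6x - 1


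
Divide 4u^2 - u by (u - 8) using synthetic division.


Synthetic division with c = 8. Coefficients: 4, -1, 0
Bring down 4.
  4 * 8 = 32; 32 - 1 = 31
  31 * 8 = 248; 248 + 0 = 248
Quotient: 4u + 31, Remainder: 248


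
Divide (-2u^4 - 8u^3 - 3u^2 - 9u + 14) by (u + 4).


(-2u^4 - 8u^3 - 3u^2 - 9u + 14) / (u + 4)
Step 1: -2u^3 * (u + 4) = -2u^4 - 8u^3; subtract.
Step 2: 0 * (u + 4) = 0; subtract.
Step 3: -3u * (u + 4) = -3u^2 - 12u; subtract.
Step 4: 3 * (u + 4) = 3u + 12; subtract.
Quotient: -2u^3 - 3u + 3, Remainder: 2


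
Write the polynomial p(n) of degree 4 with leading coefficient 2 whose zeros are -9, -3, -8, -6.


p(n) = 2(n + 9)(n + 3)(n + 8)(n + 6)
Expand: 2n^4 + 52n^3 + 486n^2 + 1908n + 2592


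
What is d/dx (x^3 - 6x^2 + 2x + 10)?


Apply the power rule term by term:
  d/dx(x^3) = 3x^2
  d/dx(-6x^2) = -12x
  d/dx(2x) = 2
  d/dx(10) = 0
p'(x) = 3x^2 - 12x + 2


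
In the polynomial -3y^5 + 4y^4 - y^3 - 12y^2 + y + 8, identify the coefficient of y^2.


Read off the coefficient of y^2: -12


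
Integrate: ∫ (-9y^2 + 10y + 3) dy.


Reverse power rule on each term:
  ∫ -9y^2 dy = -3y^3
  ∫ 10y dy = 5y^2
  ∫ 3 dy = 3y
F(y) = -3y^3 + 5y^2 + 3y + C


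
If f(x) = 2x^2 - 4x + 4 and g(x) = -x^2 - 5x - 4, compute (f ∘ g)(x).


Substitute g(x) into f:
f(g(x)) = 2*(-x^2 - 5x - 4)^2 + (-4)*(-x^2 - 5x - 4) + 4
(-x^2 - 5x - 4)^2 = x^4 + 10x^3 + 33x^2 + 40x + 16
Expand and combine: 2x^4 + 20x^3 + 70x^2 + 100x + 52


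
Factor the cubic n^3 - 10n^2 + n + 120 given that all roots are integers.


Try integer roots (divisors of 120). n=8: p(8)=0.
Divide out (n - 8): quotient is n^2 - 2n - 15.
Factor the quadratic: (n + 3)(n - 5)
Result: (n - 8)(n + 3)(n - 5)


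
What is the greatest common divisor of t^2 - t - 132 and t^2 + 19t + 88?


Factor each:
  t^2 - t - 132 = (t + 11)(t - 12)
  t^2 + 19t + 88 = (t + 11)(t + 8)
Common monic factor: t + 11


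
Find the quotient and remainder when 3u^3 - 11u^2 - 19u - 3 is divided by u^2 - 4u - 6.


(3u^3 - 11u^2 - 19u - 3) / (u^2 - 4u - 6)
Step 1: 3u * (u^2 - 4u - 6) = 3u^3 - 12u^2 - 18u; subtract.
Step 2: 1 * (u^2 - 4u - 6) = u^2 - 4u - 6; subtract.
Quotient: 3u + 1, Remainder: 3u + 3


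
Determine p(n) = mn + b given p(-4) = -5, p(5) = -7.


p(n) = mn + b. Using p(-4)=-5, p(5)=-7:
m = (-5 + 7)/(-4 - 5) = 2/-9 = -2/9
b = -5 - m*(-4) = -5 - 8/9 = -53/9
p(n) = -(2/9)n - (53/9)


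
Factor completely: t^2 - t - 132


Roots satisfy r1 + r2 = -b/a = 1 and r1*r2 = c/a = -132.
So r1 = 12, r2 = -11.
t^2 - t - 132 = (t - r1)(t - r2) = (t - 12)(t + 11)


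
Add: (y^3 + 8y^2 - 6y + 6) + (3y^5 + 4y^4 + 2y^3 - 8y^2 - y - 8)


Align terms by degree and add:
  y^3 + 8y^2 - 6y + 6
+ 3y^5 + 4y^4 + 2y^3 - 8y^2 - y - 8
= 3y^5 + 4y^4 + 3y^3 - 7y - 2


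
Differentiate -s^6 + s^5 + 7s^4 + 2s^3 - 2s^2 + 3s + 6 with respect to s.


Apply the power rule term by term:
  d/ds(-s^6) = -6s^5
  d/ds(s^5) = 5s^4
  d/ds(7s^4) = 28s^3
  d/ds(2s^3) = 6s^2
  d/ds(-2s^2) = -4s
  d/ds(3s) = 3
  d/ds(6) = 0
p'(s) = -6s^5 + 5s^4 + 28s^3 + 6s^2 - 4s + 3


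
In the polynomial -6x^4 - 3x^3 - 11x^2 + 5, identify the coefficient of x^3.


Read off the coefficient of x^3: -3


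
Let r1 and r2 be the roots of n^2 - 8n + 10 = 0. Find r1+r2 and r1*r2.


For an^2+bn+c=0: sum = -b/a, product = c/a.
a=1, b=-8, c=10
Sum = -(-8)/1 = 8
Product = (10)/1 = 10


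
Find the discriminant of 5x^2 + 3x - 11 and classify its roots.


D = b^2 - 4ac = (3)^2 - 4(5)(-11) = 9 + 220 = 229
Since D > 0: two distinct irrational roots


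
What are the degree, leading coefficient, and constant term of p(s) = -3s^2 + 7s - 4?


Highest power of s is 2, with coefficient -3. Constant term is -4.
Degree = 2, leading coefficient = -3, constant term = -4


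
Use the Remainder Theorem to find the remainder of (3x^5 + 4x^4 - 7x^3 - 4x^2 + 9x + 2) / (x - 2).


By the Remainder Theorem, the remainder equals p(2):
  3*(2)^5 = 96
  4*(2)^4 = 64
  -7*(2)^3 = -56
  -4*(2)^2 = -16
  9*(2)^1 = 18
  constant: 2
Sum: 96 + 64 - 56 - 16 + 18 + 2 = 108


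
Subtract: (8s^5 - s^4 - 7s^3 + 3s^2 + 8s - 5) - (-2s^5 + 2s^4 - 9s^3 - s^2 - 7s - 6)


Distribute the minus sign:
  (8s^5 - s^4 - 7s^3 + 3s^2 + 8s - 5)
- (-2s^5 + 2s^4 - 9s^3 - s^2 - 7s - 6)
Negate second polynomial: 2s^5 - 2s^4 + 9s^3 + s^2 + 7s + 6
Add: 10s^5 - 3s^4 + 2s^3 + 4s^2 + 15s + 1


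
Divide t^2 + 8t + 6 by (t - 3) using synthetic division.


Synthetic division with c = 3. Coefficients: 1, 8, 6
Bring down 1.
  1 * 3 = 3; 3 + 8 = 11
  11 * 3 = 33; 33 + 6 = 39
Quotient: t + 11, Remainder: 39


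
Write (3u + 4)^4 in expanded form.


Expand (3u + 4)^4 by repeated multiplication:
  (3u + 4)^2 = 9u^2 + 24u + 16
  (3u + 4)^3 = 27u^3 + 108u^2 + 144u + 64
= 81u^4 + 432u^3 + 864u^2 + 768u + 256


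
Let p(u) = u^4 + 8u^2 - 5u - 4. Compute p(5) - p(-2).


p(5) = 796
p(-2) = 54
p(5) - p(-2) = 796 - 54 = 742


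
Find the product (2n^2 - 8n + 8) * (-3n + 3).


Distribute each term of the first polynomial:
  (2n^2)(-3n + 3) = -6n^3 + 6n^2
  (-8n)(-3n + 3) = 24n^2 - 24n
  (8)(-3n + 3) = -24n + 24
Sum: -6n^3 + 30n^2 - 48n + 24


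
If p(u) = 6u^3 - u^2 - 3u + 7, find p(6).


Using direct substitution:
  6 * (6)^3 = 1296
  -1 * (6)^2 = -36
  -3 * (6)^1 = -18
  constant: 7
Sum = 1296 - 36 - 18 + 7 = 1249


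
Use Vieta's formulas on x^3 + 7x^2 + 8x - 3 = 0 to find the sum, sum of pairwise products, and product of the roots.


Monic cubic x^3+bx^2+cx+d=0: sum=-b, pairwise sum=c, product=-d.
b=7, c=8, d=-3
r1+r2+r3 = -7
r1r2+r1r3+r2r3 = 8
r1r2r3 = 3


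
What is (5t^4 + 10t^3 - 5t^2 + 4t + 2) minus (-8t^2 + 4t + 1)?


Distribute the minus sign:
  (5t^4 + 10t^3 - 5t^2 + 4t + 2)
- (-8t^2 + 4t + 1)
Negate second polynomial: 8t^2 - 4t - 1
Add: 5t^4 + 10t^3 + 3t^2 + 1


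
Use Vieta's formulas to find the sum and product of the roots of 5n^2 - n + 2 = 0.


For an^2+bn+c=0: sum = -b/a, product = c/a.
a=5, b=-1, c=2
Sum = -(-1)/5 = 1/5
Product = (2)/5 = 2/5


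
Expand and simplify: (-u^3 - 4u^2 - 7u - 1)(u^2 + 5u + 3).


Distribute each term of the first polynomial:
  (-u^3)(u^2 + 5u + 3) = -u^5 - 5u^4 - 3u^3
  (-4u^2)(u^2 + 5u + 3) = -4u^4 - 20u^3 - 12u^2
  (-7u)(u^2 + 5u + 3) = -7u^3 - 35u^2 - 21u
  (-1)(u^2 + 5u + 3) = -u^2 - 5u - 3
Sum: -u^5 - 9u^4 - 30u^3 - 48u^2 - 26u - 3


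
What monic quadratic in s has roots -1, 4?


p(s) = (s + 1)(s - 4)
Expand: s^2 - 3s - 4


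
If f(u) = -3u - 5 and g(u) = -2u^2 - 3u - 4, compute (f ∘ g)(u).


Substitute g(u) into f:
f(g(u)) = -3*(-2u^2 - 3u - 4) + (-5)
Expand and combine: 6u^2 + 9u + 7


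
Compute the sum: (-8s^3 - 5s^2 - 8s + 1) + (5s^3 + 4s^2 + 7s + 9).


Align terms by degree and add:
  -8s^3 - 5s^2 - 8s + 1
+ 5s^3 + 4s^2 + 7s + 9
= -3s^3 - s^2 - s + 10


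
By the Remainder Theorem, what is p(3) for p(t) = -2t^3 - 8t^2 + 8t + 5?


By the Remainder Theorem, the remainder equals p(3):
  -2*(3)^3 = -54
  -8*(3)^2 = -72
  8*(3)^1 = 24
  constant: 5
Sum: -54 - 72 + 24 + 5 = -97


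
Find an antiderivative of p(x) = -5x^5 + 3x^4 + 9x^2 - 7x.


Reverse power rule on each term:
  ∫ -5x^5 dx = -(5/6)x^6
  ∫ 3x^4 dx = (3/5)x^5
  ∫ 9x^2 dx = 3x^3
  ∫ -7x dx = -(7/2)x^2
F(x) = -(5/6)x^6 + (3/5)x^5 + 3x^3 - (7/2)x^2 + C


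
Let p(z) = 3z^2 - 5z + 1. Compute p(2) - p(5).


p(2) = 3
p(5) = 51
p(2) - p(5) = 3 - 51 = -48


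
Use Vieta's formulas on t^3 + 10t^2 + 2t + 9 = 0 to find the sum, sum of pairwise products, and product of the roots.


Monic cubic t^3+bt^2+ct+d=0: sum=-b, pairwise sum=c, product=-d.
b=10, c=2, d=9
r1+r2+r3 = -10
r1r2+r1r3+r2r3 = 2
r1r2r3 = -9


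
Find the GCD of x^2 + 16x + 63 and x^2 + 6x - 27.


Factor each:
  x^2 + 16x + 63 = (x + 9)(x + 7)
  x^2 + 6x - 27 = (x + 9)(x - 3)
Common monic factor: x + 9


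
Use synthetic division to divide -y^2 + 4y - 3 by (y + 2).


Synthetic division with c = -2. Coefficients: -1, 4, -3
Bring down -1.
  -1 * -2 = 2; 2 + 4 = 6
  6 * -2 = -12; -12 - 3 = -15
Quotient: -y + 6, Remainder: -15


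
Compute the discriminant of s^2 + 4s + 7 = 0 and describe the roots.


D = b^2 - 4ac = (4)^2 - 4(1)(7) = 16 - 28 = -12
Since D < 0: two complex conjugate roots (no real roots)


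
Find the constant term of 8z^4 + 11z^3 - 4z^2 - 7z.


Read off the constant term: 0


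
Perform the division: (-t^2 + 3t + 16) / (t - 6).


(-t^2 + 3t + 16) / (t - 6)
Step 1: -t * (t - 6) = -t^2 + 6t; subtract.
Step 2: -3 * (t - 6) = -3t + 18; subtract.
Quotient: -t - 3, Remainder: -2


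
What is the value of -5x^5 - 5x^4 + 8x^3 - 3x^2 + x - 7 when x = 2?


Using direct substitution:
  -5 * (2)^5 = -160
  -5 * (2)^4 = -80
  8 * (2)^3 = 64
  -3 * (2)^2 = -12
  1 * (2)^1 = 2
  constant: -7
Sum = -160 - 80 + 64 - 12 + 2 - 7 = -193


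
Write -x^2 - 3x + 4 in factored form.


Roots satisfy r1 + r2 = -b/a = -3 and r1*r2 = c/a = -4.
So r1 = -4, r2 = 1.
-x^2 - 3x + 4 = -(x - r1)(x - r2) = -(x + 4)(x - 1)


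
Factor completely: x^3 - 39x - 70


Try integer roots (divisors of -70). x=-2: p(-2)=0.
Divide out (x + 2): quotient is x^2 - 2x - 35.
Factor the quadratic: (x + 5)(x - 7)
Result: (x + 2)(x + 5)(x - 7)


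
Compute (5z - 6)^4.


Expand (5z - 6)^4 by repeated multiplication:
  (5z - 6)^2 = 25z^2 - 60z + 36
  (5z - 6)^3 = 125z^3 - 450z^2 + 540z - 216
= 625z^4 - 3000z^3 + 5400z^2 - 4320z + 1296


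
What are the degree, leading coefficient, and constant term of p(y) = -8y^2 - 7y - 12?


Highest power of y is 2, with coefficient -8. Constant term is -12.
Degree = 2, leading coefficient = -8, constant term = -12


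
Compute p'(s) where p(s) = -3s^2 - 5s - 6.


Apply the power rule term by term:
  d/ds(-3s^2) = -6s
  d/ds(-5s) = -5
  d/ds(-6) = 0
p'(s) = -6s - 5


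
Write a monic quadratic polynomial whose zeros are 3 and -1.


p(x) = (x - 3)(x + 1)
Expand: x^2 - 2x - 3


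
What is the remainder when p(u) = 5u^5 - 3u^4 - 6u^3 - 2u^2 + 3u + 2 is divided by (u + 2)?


By the Remainder Theorem, the remainder equals p(-2):
  5*(-2)^5 = -160
  -3*(-2)^4 = -48
  -6*(-2)^3 = 48
  -2*(-2)^2 = -8
  3*(-2)^1 = -6
  constant: 2
Sum: -160 - 48 + 48 - 8 - 6 + 2 = -172


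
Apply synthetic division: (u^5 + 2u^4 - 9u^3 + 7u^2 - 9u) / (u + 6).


Synthetic division with c = -6. Coefficients: 1, 2, -9, 7, -9, 0
Bring down 1.
  1 * -6 = -6; -6 + 2 = -4
  -4 * -6 = 24; 24 - 9 = 15
  15 * -6 = -90; -90 + 7 = -83
  -83 * -6 = 498; 498 - 9 = 489
  489 * -6 = -2934; -2934 + 0 = -2934
Quotient: u^4 - 4u^3 + 15u^2 - 83u + 489, Remainder: -2934


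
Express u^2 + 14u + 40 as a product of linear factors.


Roots satisfy r1 + r2 = -b/a = -14 and r1*r2 = c/a = 40.
So r1 = -10, r2 = -4.
u^2 + 14u + 40 = (u - r1)(u - r2) = (u + 10)(u + 4)


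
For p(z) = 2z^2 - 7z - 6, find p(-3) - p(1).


p(-3) = 33
p(1) = -11
p(-3) - p(1) = 33 + 11 = 44


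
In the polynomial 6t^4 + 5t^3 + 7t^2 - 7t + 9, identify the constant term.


Read off the constant term: 9


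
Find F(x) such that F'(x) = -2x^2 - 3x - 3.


Reverse power rule on each term:
  ∫ -2x^2 dx = -(2/3)x^3
  ∫ -3x dx = -(3/2)x^2
  ∫ -3 dx = -3x
F(x) = -(2/3)x^3 - (3/2)x^2 - 3x + C


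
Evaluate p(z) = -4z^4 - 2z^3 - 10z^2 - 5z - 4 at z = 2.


Using direct substitution:
  -4 * (2)^4 = -64
  -2 * (2)^3 = -16
  -10 * (2)^2 = -40
  -5 * (2)^1 = -10
  constant: -4
Sum = -64 - 16 - 40 - 10 - 4 = -134


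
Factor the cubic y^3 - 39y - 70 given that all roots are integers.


Try integer roots (divisors of -70). y=-5: p(-5)=0.
Divide out (y + 5): quotient is y^2 - 5y - 14.
Factor the quadratic: (y + 2)(y - 7)
Result: (y + 5)(y + 2)(y - 7)


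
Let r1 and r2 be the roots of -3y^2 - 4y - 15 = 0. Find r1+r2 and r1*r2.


For ay^2+by+c=0: sum = -b/a, product = c/a.
a=-3, b=-4, c=-15
Sum = -(-4)/-3 = -4/3
Product = (-15)/-3 = 5


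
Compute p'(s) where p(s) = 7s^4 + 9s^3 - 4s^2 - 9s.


Apply the power rule term by term:
  d/ds(7s^4) = 28s^3
  d/ds(9s^3) = 27s^2
  d/ds(-4s^2) = -8s
  d/ds(-9s) = -9
p'(s) = 28s^3 + 27s^2 - 8s - 9


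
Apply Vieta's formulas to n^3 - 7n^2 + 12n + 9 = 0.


Monic cubic n^3+bn^2+cn+d=0: sum=-b, pairwise sum=c, product=-d.
b=-7, c=12, d=9
r1+r2+r3 = 7
r1r2+r1r3+r2r3 = 12
r1r2r3 = -9


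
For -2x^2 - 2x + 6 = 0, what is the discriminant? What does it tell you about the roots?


D = b^2 - 4ac = (-2)^2 - 4(-2)(6) = 4 + 48 = 52
Since D > 0: two distinct irrational roots


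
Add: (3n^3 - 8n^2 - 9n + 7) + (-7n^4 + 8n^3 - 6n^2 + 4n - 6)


Align terms by degree and add:
  3n^3 - 8n^2 - 9n + 7
  -7n^4 + 8n^3 - 6n^2 + 4n - 6
= -7n^4 + 11n^3 - 14n^2 - 5n + 1


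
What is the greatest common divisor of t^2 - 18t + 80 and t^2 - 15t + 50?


Factor each:
  t^2 - 18t + 80 = (t - 10)(t - 8)
  t^2 - 15t + 50 = (t - 10)(t - 5)
Common monic factor: t - 10


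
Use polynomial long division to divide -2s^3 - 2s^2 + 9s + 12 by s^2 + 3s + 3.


(-2s^3 - 2s^2 + 9s + 12) / (s^2 + 3s + 3)
Step 1: -2s * (s^2 + 3s + 3) = -2s^3 - 6s^2 - 6s; subtract.
Step 2: 4 * (s^2 + 3s + 3) = 4s^2 + 12s + 12; subtract.
Quotient: -2s + 4, Remainder: 3s


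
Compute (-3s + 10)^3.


Expand (-3s + 10)^3 by repeated multiplication:
  (-3s + 10)^2 = 9s^2 - 60s + 100
= -27s^3 + 270s^2 - 900s + 1000


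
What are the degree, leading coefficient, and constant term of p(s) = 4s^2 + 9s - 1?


Highest power of s is 2, with coefficient 4. Constant term is -1.
Degree = 2, leading coefficient = 4, constant term = -1


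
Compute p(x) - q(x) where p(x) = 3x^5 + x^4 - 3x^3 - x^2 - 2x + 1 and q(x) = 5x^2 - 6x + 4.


Distribute the minus sign:
  (3x^5 + x^4 - 3x^3 - x^2 - 2x + 1)
- (5x^2 - 6x + 4)
Negate second polynomial: -5x^2 + 6x - 4
Add: 3x^5 + x^4 - 3x^3 - 6x^2 + 4x - 3


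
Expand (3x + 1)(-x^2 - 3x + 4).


Distribute each term of the first polynomial:
  (3x)(-x^2 - 3x + 4) = -3x^3 - 9x^2 + 12x
  (1)(-x^2 - 3x + 4) = -x^2 - 3x + 4
Sum: -3x^3 - 10x^2 + 9x + 4


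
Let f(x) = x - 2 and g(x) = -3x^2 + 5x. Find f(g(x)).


Substitute g(x) into f:
f(g(x)) = 1*(-3x^2 + 5x) + (-2)
Expand and combine: -3x^2 + 5x - 2


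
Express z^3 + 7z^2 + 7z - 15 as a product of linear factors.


Try integer roots (divisors of -15). z=-3: p(-3)=0.
Divide out (z + 3): quotient is z^2 + 4z - 5.
Factor the quadratic: (z - 1)(z + 5)
Result: (z + 3)(z - 1)(z + 5)


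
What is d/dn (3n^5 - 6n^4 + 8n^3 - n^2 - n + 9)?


Apply the power rule term by term:
  d/dn(3n^5) = 15n^4
  d/dn(-6n^4) = -24n^3
  d/dn(8n^3) = 24n^2
  d/dn(-n^2) = -2n
  d/dn(-n) = -1
  d/dn(9) = 0
p'(n) = 15n^4 - 24n^3 + 24n^2 - 2n - 1


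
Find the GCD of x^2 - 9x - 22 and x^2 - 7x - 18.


Factor each:
  x^2 - 9x - 22 = (x + 2)(x - 11)
  x^2 - 7x - 18 = (x + 2)(x - 9)
Common monic factor: x + 2


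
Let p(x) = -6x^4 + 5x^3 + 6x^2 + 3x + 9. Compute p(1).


Using direct substitution:
  -6 * (1)^4 = -6
  5 * (1)^3 = 5
  6 * (1)^2 = 6
  3 * (1)^1 = 3
  constant: 9
Sum = -6 + 5 + 6 + 3 + 9 = 17


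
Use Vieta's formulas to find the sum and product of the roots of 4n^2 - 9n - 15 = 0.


For an^2+bn+c=0: sum = -b/a, product = c/a.
a=4, b=-9, c=-15
Sum = -(-9)/4 = 9/4
Product = (-15)/4 = -15/4


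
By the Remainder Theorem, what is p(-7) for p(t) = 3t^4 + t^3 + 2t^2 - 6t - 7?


By the Remainder Theorem, the remainder equals p(-7):
  3*(-7)^4 = 7203
  1*(-7)^3 = -343
  2*(-7)^2 = 98
  -6*(-7)^1 = 42
  constant: -7
Sum: 7203 - 343 + 98 + 42 - 7 = 6993


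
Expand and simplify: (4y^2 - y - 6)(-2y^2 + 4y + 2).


Distribute each term of the first polynomial:
  (4y^2)(-2y^2 + 4y + 2) = -8y^4 + 16y^3 + 8y^2
  (-y)(-2y^2 + 4y + 2) = 2y^3 - 4y^2 - 2y
  (-6)(-2y^2 + 4y + 2) = 12y^2 - 24y - 12
Sum: -8y^4 + 18y^3 + 16y^2 - 26y - 12


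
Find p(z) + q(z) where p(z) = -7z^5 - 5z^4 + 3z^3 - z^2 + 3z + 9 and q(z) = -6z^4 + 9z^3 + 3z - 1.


Align terms by degree and add:
  -7z^5 - 5z^4 + 3z^3 - z^2 + 3z + 9
  -6z^4 + 9z^3 + 3z - 1
= -7z^5 - 11z^4 + 12z^3 - z^2 + 6z + 8


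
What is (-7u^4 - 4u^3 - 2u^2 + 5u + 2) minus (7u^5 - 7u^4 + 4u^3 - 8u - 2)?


Distribute the minus sign:
  (-7u^4 - 4u^3 - 2u^2 + 5u + 2)
- (7u^5 - 7u^4 + 4u^3 - 8u - 2)
Negate second polynomial: -7u^5 + 7u^4 - 4u^3 + 8u + 2
Add: -7u^5 - 8u^3 - 2u^2 + 13u + 4


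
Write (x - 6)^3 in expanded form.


Expand (x - 6)^3 by repeated multiplication:
  (x - 6)^2 = x^2 - 12x + 36
= x^3 - 18x^2 + 108x - 216


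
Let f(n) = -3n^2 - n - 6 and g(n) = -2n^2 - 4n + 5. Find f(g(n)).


Substitute g(n) into f:
f(g(n)) = -3*(-2n^2 - 4n + 5)^2 + (-1)*(-2n^2 - 4n + 5) + (-6)
(-2n^2 - 4n + 5)^2 = 4n^4 + 16n^3 - 4n^2 - 40n + 25
Expand and combine: -12n^4 - 48n^3 + 14n^2 + 124n - 86


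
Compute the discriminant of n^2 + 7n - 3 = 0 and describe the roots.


D = b^2 - 4ac = (7)^2 - 4(1)(-3) = 49 + 12 = 61
Since D > 0: two distinct irrational roots


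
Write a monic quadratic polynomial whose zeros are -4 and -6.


p(n) = (n + 4)(n + 6)
Expand: n^2 + 10n + 24


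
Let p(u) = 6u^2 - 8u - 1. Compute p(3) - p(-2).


p(3) = 29
p(-2) = 39
p(3) - p(-2) = 29 - 39 = -10


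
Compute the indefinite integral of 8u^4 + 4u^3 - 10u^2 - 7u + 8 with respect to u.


Reverse power rule on each term:
  ∫ 8u^4 du = (8/5)u^5
  ∫ 4u^3 du = u^4
  ∫ -10u^2 du = -(10/3)u^3
  ∫ -7u du = -(7/2)u^2
  ∫ 8 du = 8u
F(u) = (8/5)u^5 + u^4 - (10/3)u^3 - (7/2)u^2 + 8u + C


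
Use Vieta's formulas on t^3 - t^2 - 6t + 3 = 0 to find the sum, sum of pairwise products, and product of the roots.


Monic cubic t^3+bt^2+ct+d=0: sum=-b, pairwise sum=c, product=-d.
b=-1, c=-6, d=3
r1+r2+r3 = 1
r1r2+r1r3+r2r3 = -6
r1r2r3 = -3
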